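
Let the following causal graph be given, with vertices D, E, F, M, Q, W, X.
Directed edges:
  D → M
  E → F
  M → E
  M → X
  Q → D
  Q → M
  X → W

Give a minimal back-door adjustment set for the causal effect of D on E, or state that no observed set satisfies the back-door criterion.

D→E: minimal back-door set {Q}.

desc(D)\{D}={E,F,M,W,X}; candidates ⊆ {Q}.
size 0: {}; under {} D still reaches {E,F,M,Q,W,X} ∋ E.
{Q}: D⊥E given {Q} in G with D→· removed — back-door holds.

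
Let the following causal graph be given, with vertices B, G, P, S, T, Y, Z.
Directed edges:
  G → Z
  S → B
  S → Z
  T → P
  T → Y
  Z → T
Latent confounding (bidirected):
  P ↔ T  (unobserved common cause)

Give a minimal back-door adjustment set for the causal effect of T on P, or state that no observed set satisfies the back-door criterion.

desc(T)\{T}={P,Y}; candidates ⊆ {B,G,S,Z}.
T↔P: latent back-door arc(s) into T.
size 0: {}; under {} T still reaches {B,G,P,S,Z} ∋ P.
size 1: {B}, {G}, {S} …(+1); under {B} T still reaches {G,P,S,Z} ∋ P.
size 2: {B,G}, {B,S}, {B,Z} …(+3); under {B,G} T still reaches {P,S,Z} ∋ P.
T↔P cannot be blocked by any observed set — no back-door set.

T→P: no observed back-door set.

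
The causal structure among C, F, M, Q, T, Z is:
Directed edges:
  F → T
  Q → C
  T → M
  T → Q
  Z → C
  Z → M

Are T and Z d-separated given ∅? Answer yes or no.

Yes — T ⊥ Z | ∅.

Bayes-Ball from T | ∅ reaches {C,F,M,Q}.
Z ∉ reach(T|∅) ⇒ T ⊥ Z | ∅.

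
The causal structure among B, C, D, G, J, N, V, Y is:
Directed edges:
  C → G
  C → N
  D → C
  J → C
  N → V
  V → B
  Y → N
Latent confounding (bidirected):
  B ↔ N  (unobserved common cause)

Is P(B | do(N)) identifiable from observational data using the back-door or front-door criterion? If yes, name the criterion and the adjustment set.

P(B|do(N)): frontdoor, adjust for {V}.

desc(N)\{N}={B,V}; candidates ⊆ {C,D,G,J,Y}.
N↔B: latent back-door arc(s) into N.
size 0: {}; under {} N still reaches {B,C,D,G,J,Y} ∋ B.
size 1: {C}, {D}, {G} …(+2); under {C} N still reaches {B,Y} ∋ B.
size 2: {C,D}, {C,G}, {C,J} …(+7); under {C,D} N still reaches {B,Y} ∋ B.
N↔B cannot be blocked by any observed set — no back-door set.
{V}: (i) intercepts every directed N→B path; (ii) no back-door N→{V}; (iii) {N} blocks every back-door {V}→B. Front-door holds.
P(B|do(N)) = Σ_{V} P(V|N) Σ_{N'} P(B|V,N')P(N').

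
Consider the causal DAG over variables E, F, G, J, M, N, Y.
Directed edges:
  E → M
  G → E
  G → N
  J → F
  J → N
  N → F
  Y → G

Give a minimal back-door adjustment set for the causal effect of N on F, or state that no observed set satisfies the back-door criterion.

desc(N)\{N}={F}; candidates ⊆ {E,G,J,M,Y}.
size 0: {}; under {} N still reaches {E,F,G,J,M,Y} ∋ F.
{J}: N⊥F given {J} in G with N→· removed — back-door holds.

N→F: minimal back-door set {J}.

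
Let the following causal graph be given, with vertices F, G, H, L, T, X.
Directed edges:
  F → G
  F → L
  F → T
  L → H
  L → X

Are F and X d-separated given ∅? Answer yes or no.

No — F and X are d-connected given ∅.

Bayes-Ball from F | ∅ reaches {G,H,L,T,X}.
X ∈ reach(F|∅) ⇒ F ⊥̸ X | ∅.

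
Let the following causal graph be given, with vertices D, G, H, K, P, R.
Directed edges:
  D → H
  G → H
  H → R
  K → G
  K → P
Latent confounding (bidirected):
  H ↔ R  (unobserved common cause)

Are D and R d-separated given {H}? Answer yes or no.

Bayes-Ball from D | {H} reaches {G,K,P,R}.
R ∈ reach(D|{H}) ⇒ D ⊥̸ R | {H}.

No — D and R are d-connected given {H}.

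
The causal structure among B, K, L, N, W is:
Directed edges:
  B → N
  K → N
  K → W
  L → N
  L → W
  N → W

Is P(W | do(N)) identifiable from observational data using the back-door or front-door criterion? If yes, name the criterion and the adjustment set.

P(W|do(N)): backdoor, adjust for {K, L}.

desc(N)\{N}={W}; candidates ⊆ {B,K,L}.
size 0: {}; under {} N still reaches {B,K,L,W} ∋ W.
size 1: {B}, {K}, {L}; under {B} N still reaches {K,L,W} ∋ W.
{K,L}: N⊥W given {K,L} in G with N→· removed — back-door holds.
P(W|do(N)) = Σ_{K,L} P(W|N,K,L)·P(K,L).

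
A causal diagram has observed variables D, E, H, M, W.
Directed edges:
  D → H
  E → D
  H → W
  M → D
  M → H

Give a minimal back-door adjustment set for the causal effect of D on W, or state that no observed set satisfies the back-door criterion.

D→W: minimal back-door set {M}.

desc(D)\{D}={H,W}; candidates ⊆ {E,M}.
size 0: {}; under {} D still reaches {E,H,M,W} ∋ W.
{M}: D⊥W given {M} in G with D→· removed — back-door holds.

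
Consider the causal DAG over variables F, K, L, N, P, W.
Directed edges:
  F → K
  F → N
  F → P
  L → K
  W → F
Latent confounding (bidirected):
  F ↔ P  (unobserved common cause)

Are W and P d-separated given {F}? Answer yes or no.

Bayes-Ball from W | {F} reaches {P}.
P ∈ reach(W|{F}) ⇒ W ⊥̸ P | {F}.

No — W and P are d-connected given {F}.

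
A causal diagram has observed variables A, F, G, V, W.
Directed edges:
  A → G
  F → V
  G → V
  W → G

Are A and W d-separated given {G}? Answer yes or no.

No — A and W are d-connected given {G}.

Bayes-Ball from A | {G} reaches {W}.
W ∈ reach(A|{G}) ⇒ A ⊥̸ W | {G}.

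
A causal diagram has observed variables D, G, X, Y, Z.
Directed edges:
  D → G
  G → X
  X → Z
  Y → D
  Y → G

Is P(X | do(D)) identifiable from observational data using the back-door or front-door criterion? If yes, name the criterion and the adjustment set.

desc(D)\{D}={G,X,Z}; candidates ⊆ {Y}.
size 0: {}; under {} D still reaches {G,X,Y,Z} ∋ X.
{Y}: D⊥X given {Y} in G with D→· removed — back-door holds.
P(X|do(D)) = Σ_{Y} P(X|D,Y)·P(Y).

P(X|do(D)): backdoor, adjust for {Y}.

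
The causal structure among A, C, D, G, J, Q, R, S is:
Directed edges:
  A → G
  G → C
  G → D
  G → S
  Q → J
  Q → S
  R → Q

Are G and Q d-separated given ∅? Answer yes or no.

Bayes-Ball from G | ∅ reaches {A,C,D,S}.
Q ∉ reach(G|∅) ⇒ G ⊥ Q | ∅.

Yes — G ⊥ Q | ∅.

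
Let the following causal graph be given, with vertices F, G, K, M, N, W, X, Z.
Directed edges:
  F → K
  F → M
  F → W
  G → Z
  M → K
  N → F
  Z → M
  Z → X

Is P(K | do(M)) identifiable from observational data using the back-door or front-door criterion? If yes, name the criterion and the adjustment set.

P(K|do(M)): backdoor, adjust for {F}.

desc(M)\{M}={K}; candidates ⊆ {F,G,N,W,X,Z}.
size 0: {}; under {} M still reaches {F,G,K,N,W,X,Z} ∋ K.
{F}: M⊥K given {F} in G with M→· removed — back-door holds.
P(K|do(M)) = Σ_{F} P(K|M,F)·P(F).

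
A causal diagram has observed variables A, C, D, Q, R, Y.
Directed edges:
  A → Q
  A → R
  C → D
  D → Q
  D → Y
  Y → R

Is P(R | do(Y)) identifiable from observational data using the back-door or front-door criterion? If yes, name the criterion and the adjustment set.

desc(Y)\{Y}={R}; candidates ⊆ {A,C,D,Q}.
∅: Y⊥R given ∅ in G with Y→· removed — back-door holds.
P(R|do(Y)) = P(R|Y) — no adjustment needed.

P(R|do(Y)): backdoor, adjust for ∅.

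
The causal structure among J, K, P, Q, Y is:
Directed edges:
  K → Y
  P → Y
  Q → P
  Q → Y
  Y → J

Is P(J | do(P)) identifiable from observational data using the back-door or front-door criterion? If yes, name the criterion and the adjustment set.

desc(P)\{P}={J,Y}; candidates ⊆ {K,Q}.
size 0: {}; under {} P still reaches {J,Q,Y} ∋ J.
{Q}: P⊥J given {Q} in G with P→· removed — back-door holds.
P(J|do(P)) = Σ_{Q} P(J|P,Q)·P(Q).

P(J|do(P)): backdoor, adjust for {Q}.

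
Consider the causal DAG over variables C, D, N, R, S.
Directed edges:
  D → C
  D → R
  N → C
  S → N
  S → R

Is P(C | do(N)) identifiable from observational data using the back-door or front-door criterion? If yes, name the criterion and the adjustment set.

P(C|do(N)): backdoor, adjust for ∅.

desc(N)\{N}={C}; candidates ⊆ {D,R,S}.
∅: N⊥C given ∅ in G with N→· removed — back-door holds.
P(C|do(N)) = P(C|N) — no adjustment needed.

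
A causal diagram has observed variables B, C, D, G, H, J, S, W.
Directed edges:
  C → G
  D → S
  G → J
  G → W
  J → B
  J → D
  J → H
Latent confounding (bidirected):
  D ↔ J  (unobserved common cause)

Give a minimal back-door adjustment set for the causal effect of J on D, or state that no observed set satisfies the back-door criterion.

desc(J)\{J}={B,D,H,S}; candidates ⊆ {C,G,W}.
J↔D: latent back-door arc(s) into J.
size 0: {}; under {} J still reaches {C,D,G,S,W} ∋ D.
size 1: {C}, {G}, {W}; under {C} J still reaches {D,G,S,W} ∋ D.
size 2: {C,G}, {C,W}, {G,W}; under {C,G} J still reaches {D,S} ∋ D.
J↔D cannot be blocked by any observed set — no back-door set.

J→D: no observed back-door set.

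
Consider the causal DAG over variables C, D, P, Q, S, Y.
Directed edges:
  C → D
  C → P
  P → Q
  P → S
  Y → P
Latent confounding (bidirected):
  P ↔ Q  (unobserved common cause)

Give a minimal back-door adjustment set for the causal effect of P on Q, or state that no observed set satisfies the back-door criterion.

P→Q: no observed back-door set.

desc(P)\{P}={Q,S}; candidates ⊆ {C,D,Y}.
P↔Q: latent back-door arc(s) into P.
size 0: {}; under {} P still reaches {C,D,Q,Y} ∋ Q.
size 1: {C}, {D}, {Y}; under {C} P still reaches {Q,Y} ∋ Q.
size 2: {C,D}, {C,Y}, {D,Y}; under {C,D} P still reaches {Q,Y} ∋ Q.
P↔Q cannot be blocked by any observed set — no back-door set.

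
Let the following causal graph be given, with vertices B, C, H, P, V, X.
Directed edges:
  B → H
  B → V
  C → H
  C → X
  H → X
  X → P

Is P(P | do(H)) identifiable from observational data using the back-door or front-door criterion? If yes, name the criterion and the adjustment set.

P(P|do(H)): backdoor, adjust for {C}.

desc(H)\{H}={P,X}; candidates ⊆ {B,C,V}.
size 0: {}; under {} H still reaches {B,C,P,V,X} ∋ P.
{C}: H⊥P given {C} in G with H→· removed — back-door holds.
P(P|do(H)) = Σ_{C} P(P|H,C)·P(C).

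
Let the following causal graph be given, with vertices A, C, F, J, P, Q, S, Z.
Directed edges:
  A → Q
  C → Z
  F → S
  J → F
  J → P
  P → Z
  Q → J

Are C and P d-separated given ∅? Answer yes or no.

Yes — C ⊥ P | ∅.

Bayes-Ball from C | ∅ reaches {Z}.
P ∉ reach(C|∅) ⇒ C ⊥ P | ∅.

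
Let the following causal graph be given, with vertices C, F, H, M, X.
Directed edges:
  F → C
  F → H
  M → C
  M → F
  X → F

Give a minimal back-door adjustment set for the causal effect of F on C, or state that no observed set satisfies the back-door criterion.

F→C: minimal back-door set {M}.

desc(F)\{F}={C,H}; candidates ⊆ {M,X}.
size 0: {}; under {} F still reaches {C,M,X} ∋ C.
{M}: F⊥C given {M} in G with F→· removed — back-door holds.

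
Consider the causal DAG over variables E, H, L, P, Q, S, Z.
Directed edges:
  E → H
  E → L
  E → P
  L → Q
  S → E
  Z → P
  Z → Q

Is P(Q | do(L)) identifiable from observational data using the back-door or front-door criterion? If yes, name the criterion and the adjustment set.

P(Q|do(L)): backdoor, adjust for ∅.

desc(L)\{L}={Q}; candidates ⊆ {E,H,P,S,Z}.
∅: L⊥Q given ∅ in G with L→· removed — back-door holds.
P(Q|do(L)) = P(Q|L) — no adjustment needed.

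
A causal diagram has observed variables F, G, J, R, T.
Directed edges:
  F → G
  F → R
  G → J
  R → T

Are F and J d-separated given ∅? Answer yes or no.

Bayes-Ball from F | ∅ reaches {G,J,R,T}.
J ∈ reach(F|∅) ⇒ F ⊥̸ J | ∅.

No — F and J are d-connected given ∅.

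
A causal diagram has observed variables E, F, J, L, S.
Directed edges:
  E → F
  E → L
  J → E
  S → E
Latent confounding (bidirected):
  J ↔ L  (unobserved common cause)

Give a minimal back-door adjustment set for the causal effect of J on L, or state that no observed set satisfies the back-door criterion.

desc(J)\{J}={E,F,L}; candidates ⊆ {S}.
J↔L: latent back-door arc(s) into J.
size 0: {}; under {} J still reaches {L} ∋ L.
size 1: {S}; under {S} J still reaches {L} ∋ L.
J↔L cannot be blocked by any observed set — no back-door set.

J→L: no observed back-door set.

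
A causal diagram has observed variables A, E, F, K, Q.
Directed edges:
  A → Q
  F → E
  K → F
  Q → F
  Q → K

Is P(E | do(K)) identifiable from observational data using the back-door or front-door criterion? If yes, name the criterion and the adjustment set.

P(E|do(K)): backdoor, adjust for {Q}.

desc(K)\{K}={E,F}; candidates ⊆ {A,Q}.
size 0: {}; under {} K still reaches {A,E,F,Q} ∋ E.
{Q}: K⊥E given {Q} in G with K→· removed — back-door holds.
P(E|do(K)) = Σ_{Q} P(E|K,Q)·P(Q).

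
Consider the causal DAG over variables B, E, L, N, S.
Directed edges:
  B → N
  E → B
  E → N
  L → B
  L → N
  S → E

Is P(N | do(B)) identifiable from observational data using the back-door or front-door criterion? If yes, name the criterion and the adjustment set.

P(N|do(B)): backdoor, adjust for {E, L}.

desc(B)\{B}={N}; candidates ⊆ {E,L,S}.
size 0: {}; under {} B still reaches {E,L,N,S} ∋ N.
size 1: {E}, {L}, {S}; under {E} B still reaches {L,N} ∋ N.
{E,L}: B⊥N given {E,L} in G with B→· removed — back-door holds.
P(N|do(B)) = Σ_{E,L} P(N|B,E,L)·P(E,L).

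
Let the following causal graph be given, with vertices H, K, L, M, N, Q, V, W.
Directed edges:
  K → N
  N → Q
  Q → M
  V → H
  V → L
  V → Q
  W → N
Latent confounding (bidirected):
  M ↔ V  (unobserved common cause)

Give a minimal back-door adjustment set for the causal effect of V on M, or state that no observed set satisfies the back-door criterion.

desc(V)\{V}={H,L,M,Q}; candidates ⊆ {K,N,W}.
V↔M: latent back-door arc(s) into V.
size 0: {}; under {} V still reaches {M} ∋ M.
size 1: {K}, {N}, {W}; under {K} V still reaches {M} ∋ M.
size 2: {K,N}, {K,W}, {N,W}; under {K,N} V still reaches {M} ∋ M.
V↔M cannot be blocked by any observed set — no back-door set.

V→M: no observed back-door set.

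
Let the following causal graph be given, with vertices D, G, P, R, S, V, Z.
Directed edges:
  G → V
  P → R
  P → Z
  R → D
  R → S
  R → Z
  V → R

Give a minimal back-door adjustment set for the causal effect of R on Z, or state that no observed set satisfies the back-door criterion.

desc(R)\{R}={D,S,Z}; candidates ⊆ {G,P,V}.
size 0: {}; under {} R still reaches {G,P,V,Z} ∋ Z.
{P}: R⊥Z given {P} in G with R→· removed — back-door holds.

R→Z: minimal back-door set {P}.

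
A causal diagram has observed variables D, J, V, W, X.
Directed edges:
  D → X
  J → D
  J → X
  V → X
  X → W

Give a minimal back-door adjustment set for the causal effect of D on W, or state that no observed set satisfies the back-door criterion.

desc(D)\{D}={W,X}; candidates ⊆ {J,V}.
size 0: {}; under {} D still reaches {J,W,X} ∋ W.
{J}: D⊥W given {J} in G with D→· removed — back-door holds.

D→W: minimal back-door set {J}.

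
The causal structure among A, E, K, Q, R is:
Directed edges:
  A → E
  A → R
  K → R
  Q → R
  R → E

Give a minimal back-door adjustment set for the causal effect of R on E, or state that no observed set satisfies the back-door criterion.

desc(R)\{R}={E}; candidates ⊆ {A,K,Q}.
size 0: {}; under {} R still reaches {A,E,K,Q} ∋ E.
{A}: R⊥E given {A} in G with R→· removed — back-door holds.

R→E: minimal back-door set {A}.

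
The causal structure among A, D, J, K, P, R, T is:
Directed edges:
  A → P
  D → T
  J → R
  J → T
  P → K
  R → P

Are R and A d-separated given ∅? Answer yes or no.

Yes — R ⊥ A | ∅.

Bayes-Ball from R | ∅ reaches {J,K,P,T}.
A ∉ reach(R|∅) ⇒ R ⊥ A | ∅.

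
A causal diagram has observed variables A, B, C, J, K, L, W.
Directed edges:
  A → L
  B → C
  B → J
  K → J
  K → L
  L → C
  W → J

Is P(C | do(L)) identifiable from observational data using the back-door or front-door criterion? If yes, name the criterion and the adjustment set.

P(C|do(L)): backdoor, adjust for ∅.

desc(L)\{L}={C}; candidates ⊆ {A,B,J,K,W}.
∅: L⊥C given ∅ in G with L→· removed — back-door holds.
P(C|do(L)) = P(C|L) — no adjustment needed.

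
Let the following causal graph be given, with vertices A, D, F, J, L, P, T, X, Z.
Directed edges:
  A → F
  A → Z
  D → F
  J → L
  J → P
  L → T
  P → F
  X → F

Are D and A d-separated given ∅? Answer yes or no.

Yes — D ⊥ A | ∅.

Bayes-Ball from D | ∅ reaches {F}.
A ∉ reach(D|∅) ⇒ D ⊥ A | ∅.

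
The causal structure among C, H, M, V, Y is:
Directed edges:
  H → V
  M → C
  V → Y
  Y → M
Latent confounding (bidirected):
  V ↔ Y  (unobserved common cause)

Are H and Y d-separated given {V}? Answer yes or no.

Bayes-Ball from H | {V} reaches {C,M,Y}.
Y ∈ reach(H|{V}) ⇒ H ⊥̸ Y | {V}.

No — H and Y are d-connected given {V}.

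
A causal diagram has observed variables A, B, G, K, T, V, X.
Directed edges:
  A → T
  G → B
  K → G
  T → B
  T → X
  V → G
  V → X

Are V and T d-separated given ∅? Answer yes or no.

Yes — V ⊥ T | ∅.

Bayes-Ball from V | ∅ reaches {B,G,X}.
T ∉ reach(V|∅) ⇒ V ⊥ T | ∅.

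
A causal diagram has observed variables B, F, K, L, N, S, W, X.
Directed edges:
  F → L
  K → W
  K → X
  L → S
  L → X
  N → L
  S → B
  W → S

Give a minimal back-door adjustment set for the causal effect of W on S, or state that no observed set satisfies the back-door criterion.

W→S: minimal back-door set ∅.

desc(W)\{W}={B,S}; candidates ⊆ {F,K,L,N,X}.
∅: W⊥S given ∅ in G with W→· removed — back-door holds.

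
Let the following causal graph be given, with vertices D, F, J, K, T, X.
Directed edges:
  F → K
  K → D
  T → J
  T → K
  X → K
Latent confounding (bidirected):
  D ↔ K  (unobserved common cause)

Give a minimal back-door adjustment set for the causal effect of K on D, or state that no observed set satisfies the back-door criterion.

desc(K)\{K}={D}; candidates ⊆ {F,J,T,X}.
K↔D: latent back-door arc(s) into K.
size 0: {}; under {} K still reaches {D,F,J,T,X} ∋ D.
size 1: {F}, {J}, {T} …(+1); under {F} K still reaches {D,J,T,X} ∋ D.
size 2: {F,J}, {F,T}, {F,X} …(+3); under {F,J} K still reaches {D,T,X} ∋ D.
K↔D cannot be blocked by any observed set — no back-door set.

K→D: no observed back-door set.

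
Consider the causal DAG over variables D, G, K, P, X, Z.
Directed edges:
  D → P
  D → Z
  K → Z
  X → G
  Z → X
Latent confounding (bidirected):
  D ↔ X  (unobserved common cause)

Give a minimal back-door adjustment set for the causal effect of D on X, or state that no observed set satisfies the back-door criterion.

D→X: no observed back-door set.

desc(D)\{D}={G,P,X,Z}; candidates ⊆ {K}.
D↔X: latent back-door arc(s) into D.
size 0: {}; under {} D still reaches {G,X} ∋ X.
size 1: {K}; under {K} D still reaches {G,X} ∋ X.
D↔X cannot be blocked by any observed set — no back-door set.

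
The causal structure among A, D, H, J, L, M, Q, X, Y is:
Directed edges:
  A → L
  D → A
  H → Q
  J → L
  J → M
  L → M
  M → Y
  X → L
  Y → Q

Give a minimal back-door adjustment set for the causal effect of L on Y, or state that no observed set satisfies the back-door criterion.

desc(L)\{L}={M,Q,Y}; candidates ⊆ {A,D,H,J,X}.
size 0: {}; under {} L still reaches {A,D,J,M,Q,X,Y} ∋ Y.
{J}: L⊥Y given {J} in G with L→· removed — back-door holds.

L→Y: minimal back-door set {J}.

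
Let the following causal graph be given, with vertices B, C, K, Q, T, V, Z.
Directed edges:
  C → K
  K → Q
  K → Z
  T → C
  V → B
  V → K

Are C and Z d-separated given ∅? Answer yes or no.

Bayes-Ball from C | ∅ reaches {K,Q,T,Z}.
Z ∈ reach(C|∅) ⇒ C ⊥̸ Z | ∅.

No — C and Z are d-connected given ∅.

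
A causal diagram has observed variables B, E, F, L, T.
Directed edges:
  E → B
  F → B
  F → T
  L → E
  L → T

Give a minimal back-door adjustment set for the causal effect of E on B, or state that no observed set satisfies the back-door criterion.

E→B: minimal back-door set ∅.

desc(E)\{E}={B}; candidates ⊆ {F,L,T}.
∅: E⊥B given ∅ in G with E→· removed — back-door holds.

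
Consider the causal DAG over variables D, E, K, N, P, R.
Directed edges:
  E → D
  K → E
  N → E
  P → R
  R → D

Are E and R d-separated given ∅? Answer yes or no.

Bayes-Ball from E | ∅ reaches {D,K,N}.
R ∉ reach(E|∅) ⇒ E ⊥ R | ∅.

Yes — E ⊥ R | ∅.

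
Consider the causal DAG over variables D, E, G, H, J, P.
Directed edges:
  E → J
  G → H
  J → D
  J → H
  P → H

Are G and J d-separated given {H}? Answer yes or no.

Bayes-Ball from G | {H} reaches {D,E,J,P}.
J ∈ reach(G|{H}) ⇒ G ⊥̸ J | {H}.

No — G and J are d-connected given {H}.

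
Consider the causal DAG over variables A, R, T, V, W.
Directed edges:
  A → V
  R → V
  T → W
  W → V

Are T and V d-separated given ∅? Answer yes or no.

No — T and V are d-connected given ∅.

Bayes-Ball from T | ∅ reaches {V,W}.
V ∈ reach(T|∅) ⇒ T ⊥̸ V | ∅.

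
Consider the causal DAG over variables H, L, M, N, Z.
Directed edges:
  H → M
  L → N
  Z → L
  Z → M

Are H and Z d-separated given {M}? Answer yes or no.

Bayes-Ball from H | {M} reaches {L,N,Z}.
Z ∈ reach(H|{M}) ⇒ H ⊥̸ Z | {M}.

No — H and Z are d-connected given {M}.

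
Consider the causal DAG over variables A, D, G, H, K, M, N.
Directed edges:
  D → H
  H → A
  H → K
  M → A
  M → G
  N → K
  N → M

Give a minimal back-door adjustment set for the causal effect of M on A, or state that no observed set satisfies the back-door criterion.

M→A: minimal back-door set ∅.

desc(M)\{M}={A,G}; candidates ⊆ {D,H,K,N}.
∅: M⊥A given ∅ in G with M→· removed — back-door holds.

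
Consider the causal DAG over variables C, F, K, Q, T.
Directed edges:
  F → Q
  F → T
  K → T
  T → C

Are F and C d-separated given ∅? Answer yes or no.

No — F and C are d-connected given ∅.

Bayes-Ball from F | ∅ reaches {C,Q,T}.
C ∈ reach(F|∅) ⇒ F ⊥̸ C | ∅.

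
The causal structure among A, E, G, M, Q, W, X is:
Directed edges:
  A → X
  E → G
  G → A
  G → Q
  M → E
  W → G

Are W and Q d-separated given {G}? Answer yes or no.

Bayes-Ball from W | {G} reaches {E,M}.
Q ∉ reach(W|{G}) ⇒ W ⊥ Q | {G}.

Yes — W ⊥ Q | {G}.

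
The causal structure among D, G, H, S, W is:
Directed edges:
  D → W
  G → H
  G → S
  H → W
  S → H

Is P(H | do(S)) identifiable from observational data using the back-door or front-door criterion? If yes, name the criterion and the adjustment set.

desc(S)\{S}={H,W}; candidates ⊆ {D,G}.
size 0: {}; under {} S still reaches {G,H,W} ∋ H.
{G}: S⊥H given {G} in G with S→· removed — back-door holds.
P(H|do(S)) = Σ_{G} P(H|S,G)·P(G).

P(H|do(S)): backdoor, adjust for {G}.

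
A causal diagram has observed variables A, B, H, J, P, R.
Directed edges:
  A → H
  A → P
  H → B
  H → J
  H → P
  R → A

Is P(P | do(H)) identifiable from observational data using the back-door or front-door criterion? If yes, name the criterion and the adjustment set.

desc(H)\{H}={B,J,P}; candidates ⊆ {A,R}.
size 0: {}; under {} H still reaches {A,P,R} ∋ P.
{A}: H⊥P given {A} in G with H→· removed — back-door holds.
P(P|do(H)) = Σ_{A} P(P|H,A)·P(A).

P(P|do(H)): backdoor, adjust for {A}.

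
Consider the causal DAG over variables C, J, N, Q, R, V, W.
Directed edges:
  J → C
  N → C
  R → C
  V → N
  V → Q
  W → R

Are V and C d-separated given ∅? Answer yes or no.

Bayes-Ball from V | ∅ reaches {C,N,Q}.
C ∈ reach(V|∅) ⇒ V ⊥̸ C | ∅.

No — V and C are d-connected given ∅.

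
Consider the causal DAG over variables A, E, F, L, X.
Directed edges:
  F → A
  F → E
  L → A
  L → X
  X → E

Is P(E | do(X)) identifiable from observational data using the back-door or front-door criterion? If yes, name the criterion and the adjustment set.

P(E|do(X)): backdoor, adjust for ∅.

desc(X)\{X}={E}; candidates ⊆ {A,F,L}.
∅: X⊥E given ∅ in G with X→· removed — back-door holds.
P(E|do(X)) = P(E|X) — no adjustment needed.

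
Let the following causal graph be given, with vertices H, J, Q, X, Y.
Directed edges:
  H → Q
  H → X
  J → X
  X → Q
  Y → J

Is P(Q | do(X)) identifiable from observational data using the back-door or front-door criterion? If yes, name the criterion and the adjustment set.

P(Q|do(X)): backdoor, adjust for {H}.

desc(X)\{X}={Q}; candidates ⊆ {H,J,Y}.
size 0: {}; under {} X still reaches {H,J,Q,Y} ∋ Q.
{H}: X⊥Q given {H} in G with X→· removed — back-door holds.
P(Q|do(X)) = Σ_{H} P(Q|X,H)·P(H).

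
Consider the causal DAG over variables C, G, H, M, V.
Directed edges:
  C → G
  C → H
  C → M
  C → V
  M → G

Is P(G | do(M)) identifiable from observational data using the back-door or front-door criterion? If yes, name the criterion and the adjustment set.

desc(M)\{M}={G}; candidates ⊆ {C,H,V}.
size 0: {}; under {} M still reaches {C,G,H,V} ∋ G.
{C}: M⊥G given {C} in G with M→· removed — back-door holds.
P(G|do(M)) = Σ_{C} P(G|M,C)·P(C).

P(G|do(M)): backdoor, adjust for {C}.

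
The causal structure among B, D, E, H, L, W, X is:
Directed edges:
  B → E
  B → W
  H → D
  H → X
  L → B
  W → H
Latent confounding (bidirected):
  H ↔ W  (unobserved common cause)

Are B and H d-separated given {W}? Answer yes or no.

Bayes-Ball from B | {W} reaches {D,E,H,L,X}.
H ∈ reach(B|{W}) ⇒ B ⊥̸ H | {W}.

No — B and H are d-connected given {W}.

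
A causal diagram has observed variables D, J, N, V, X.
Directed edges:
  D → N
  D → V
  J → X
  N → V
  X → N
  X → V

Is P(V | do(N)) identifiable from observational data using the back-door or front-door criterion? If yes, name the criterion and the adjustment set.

desc(N)\{N}={V}; candidates ⊆ {D,J,X}.
size 0: {}; under {} N still reaches {D,J,V,X} ∋ V.
size 1: {D}, {J}, {X}; under {D} N still reaches {J,V,X} ∋ V.
{D,X}: N⊥V given {D,X} in G with N→· removed — back-door holds.
P(V|do(N)) = Σ_{D,X} P(V|N,D,X)·P(D,X).

P(V|do(N)): backdoor, adjust for {D, X}.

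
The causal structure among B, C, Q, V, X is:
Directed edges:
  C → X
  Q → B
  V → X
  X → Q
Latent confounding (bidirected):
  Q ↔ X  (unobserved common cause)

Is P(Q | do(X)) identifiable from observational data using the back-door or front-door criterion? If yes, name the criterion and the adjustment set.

desc(X)\{X}={B,Q}; candidates ⊆ {C,V}.
X↔Q: latent back-door arc(s) into X.
size 0: {}; under {} X still reaches {B,C,Q,V} ∋ Q.
size 1: {C}, {V}; under {C} X still reaches {B,Q,V} ∋ Q.
size 2: {C,V}; under {C,V} X still reaches {B,Q} ∋ Q.
X↔Q cannot be blocked by any observed set — no back-door set.
No mediator lies on a directed X→…→Q path.
Neither criterion identifies P(Q|do(X)) in this graph.

P(Q|do(X)): not identifiable (no BD/FD set).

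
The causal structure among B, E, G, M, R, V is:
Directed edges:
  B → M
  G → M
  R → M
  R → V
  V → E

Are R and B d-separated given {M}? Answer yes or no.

No — R and B are d-connected given {M}.

Bayes-Ball from R | {M} reaches {B,E,G,V}.
B ∈ reach(R|{M}) ⇒ R ⊥̸ B | {M}.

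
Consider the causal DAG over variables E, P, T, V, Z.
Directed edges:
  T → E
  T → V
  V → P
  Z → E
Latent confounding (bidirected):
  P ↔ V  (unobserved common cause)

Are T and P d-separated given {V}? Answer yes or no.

Bayes-Ball from T | {V} reaches {E,P}.
P ∈ reach(T|{V}) ⇒ T ⊥̸ P | {V}.

No — T and P are d-connected given {V}.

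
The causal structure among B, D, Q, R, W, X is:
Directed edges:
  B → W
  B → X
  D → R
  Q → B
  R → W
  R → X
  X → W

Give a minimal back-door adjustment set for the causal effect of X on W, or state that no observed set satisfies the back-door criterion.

X→W: minimal back-door set {B, R}.

desc(X)\{X}={W}; candidates ⊆ {B,D,Q,R}.
size 0: {}; under {} X still reaches {B,D,Q,R,W} ∋ W.
size 1: {B}, {D}, {Q} …(+1); under {B} X still reaches {D,R,W} ∋ W.
{B,R}: X⊥W given {B,R} in G with X→· removed — back-door holds.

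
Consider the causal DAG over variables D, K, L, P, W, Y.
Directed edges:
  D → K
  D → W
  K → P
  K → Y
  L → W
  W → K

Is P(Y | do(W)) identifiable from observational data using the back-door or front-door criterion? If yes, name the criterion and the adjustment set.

P(Y|do(W)): backdoor, adjust for {D}.

desc(W)\{W}={K,P,Y}; candidates ⊆ {D,L}.
size 0: {}; under {} W still reaches {D,K,L,P,Y} ∋ Y.
{D}: W⊥Y given {D} in G with W→· removed — back-door holds.
P(Y|do(W)) = Σ_{D} P(Y|W,D)·P(D).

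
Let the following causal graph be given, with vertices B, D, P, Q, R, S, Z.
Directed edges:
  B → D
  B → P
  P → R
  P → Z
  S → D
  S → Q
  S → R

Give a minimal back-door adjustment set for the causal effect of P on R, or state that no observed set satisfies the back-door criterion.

P→R: minimal back-door set ∅.

desc(P)\{P}={R,Z}; candidates ⊆ {B,D,Q,S}.
∅: P⊥R given ∅ in G with P→· removed — back-door holds.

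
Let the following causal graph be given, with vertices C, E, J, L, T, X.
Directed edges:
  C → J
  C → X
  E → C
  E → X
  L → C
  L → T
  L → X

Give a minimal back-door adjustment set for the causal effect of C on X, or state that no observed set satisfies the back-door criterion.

desc(C)\{C}={J,X}; candidates ⊆ {E,L,T}.
size 0: {}; under {} C still reaches {E,L,T,X} ∋ X.
size 1: {E}, {L}, {T}; under {E} C still reaches {L,T,X} ∋ X.
{E,L}: C⊥X given {E,L} in G with C→· removed — back-door holds.

C→X: minimal back-door set {E, L}.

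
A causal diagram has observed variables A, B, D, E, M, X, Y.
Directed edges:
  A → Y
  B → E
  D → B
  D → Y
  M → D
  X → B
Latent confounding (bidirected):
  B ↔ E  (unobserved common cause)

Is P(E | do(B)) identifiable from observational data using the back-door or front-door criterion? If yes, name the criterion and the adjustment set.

desc(B)\{B}={E}; candidates ⊆ {A,D,M,X,Y}.
B↔E: latent back-door arc(s) into B.
size 0: {}; under {} B still reaches {D,E,M,X,Y} ∋ E.
size 1: {A}, {D}, {M} …(+2); under {A} B still reaches {D,E,M,X,Y} ∋ E.
size 2: {A,D}, {A,M}, {A,X} …(+7); under {A,D} B still reaches {E,X} ∋ E.
B↔E cannot be blocked by any observed set — no back-door set.
No mediator lies on a directed B→…→E path.
Neither criterion identifies P(E|do(B)) in this graph.

P(E|do(B)): not identifiable (no BD/FD set).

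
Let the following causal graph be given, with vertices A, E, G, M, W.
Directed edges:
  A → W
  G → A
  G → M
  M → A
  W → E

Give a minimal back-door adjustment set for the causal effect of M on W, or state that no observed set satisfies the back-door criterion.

desc(M)\{M}={A,E,W}; candidates ⊆ {G}.
size 0: {}; under {} M still reaches {A,E,G,W} ∋ W.
{G}: M⊥W given {G} in G with M→· removed — back-door holds.

M→W: minimal back-door set {G}.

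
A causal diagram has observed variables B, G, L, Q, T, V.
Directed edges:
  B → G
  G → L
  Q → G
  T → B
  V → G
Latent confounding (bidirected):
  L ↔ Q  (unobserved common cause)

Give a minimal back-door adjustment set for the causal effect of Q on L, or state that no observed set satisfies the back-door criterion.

Q→L: no observed back-door set.

desc(Q)\{Q}={G,L}; candidates ⊆ {B,T,V}.
Q↔L: latent back-door arc(s) into Q.
size 0: {}; under {} Q still reaches {L} ∋ L.
size 1: {B}, {T}, {V}; under {B} Q still reaches {L} ∋ L.
size 2: {B,T}, {B,V}, {T,V}; under {B,T} Q still reaches {L} ∋ L.
Q↔L cannot be blocked by any observed set — no back-door set.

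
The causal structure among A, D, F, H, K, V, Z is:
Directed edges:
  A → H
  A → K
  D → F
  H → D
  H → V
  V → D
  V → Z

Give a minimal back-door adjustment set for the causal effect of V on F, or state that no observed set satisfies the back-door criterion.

desc(V)\{V}={D,F,Z}; candidates ⊆ {A,H,K}.
size 0: {}; under {} V still reaches {A,D,F,H,K} ∋ F.
{H}: V⊥F given {H} in G with V→· removed — back-door holds.

V→F: minimal back-door set {H}.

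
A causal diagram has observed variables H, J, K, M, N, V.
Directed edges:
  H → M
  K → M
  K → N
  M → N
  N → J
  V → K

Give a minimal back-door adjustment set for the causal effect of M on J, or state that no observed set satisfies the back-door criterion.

M→J: minimal back-door set {K}.

desc(M)\{M}={J,N}; candidates ⊆ {H,K,V}.
size 0: {}; under {} M still reaches {H,J,K,N,V} ∋ J.
{K}: M⊥J given {K} in G with M→· removed — back-door holds.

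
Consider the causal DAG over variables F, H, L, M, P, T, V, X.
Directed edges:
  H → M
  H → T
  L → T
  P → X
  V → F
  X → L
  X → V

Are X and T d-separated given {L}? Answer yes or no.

Bayes-Ball from X | {L} reaches {F,P,V}.
T ∉ reach(X|{L}) ⇒ X ⊥ T | {L}.

Yes — X ⊥ T | {L}.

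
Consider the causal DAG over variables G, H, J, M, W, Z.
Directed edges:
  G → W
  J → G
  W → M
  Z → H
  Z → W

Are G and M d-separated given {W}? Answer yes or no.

Yes — G ⊥ M | {W}.

Bayes-Ball from G | {W} reaches {H,J,Z}.
M ∉ reach(G|{W}) ⇒ G ⊥ M | {W}.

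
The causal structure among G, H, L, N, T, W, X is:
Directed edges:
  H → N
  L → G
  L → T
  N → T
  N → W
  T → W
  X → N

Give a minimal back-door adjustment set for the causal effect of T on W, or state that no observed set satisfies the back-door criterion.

T→W: minimal back-door set {N}.

desc(T)\{T}={W}; candidates ⊆ {G,H,L,N,X}.
size 0: {}; under {} T still reaches {G,H,L,N,W,X} ∋ W.
{N}: T⊥W given {N} in G with T→· removed — back-door holds.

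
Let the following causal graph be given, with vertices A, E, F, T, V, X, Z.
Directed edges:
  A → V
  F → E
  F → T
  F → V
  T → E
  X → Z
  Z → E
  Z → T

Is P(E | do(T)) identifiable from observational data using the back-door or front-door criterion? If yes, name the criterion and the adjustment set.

desc(T)\{T}={E}; candidates ⊆ {A,F,V,X,Z}.
size 0: {}; under {} T still reaches {E,F,V,X,Z} ∋ E.
size 1: {A}, {F}, {V} …(+2); under {A} T still reaches {E,F,V,X,Z} ∋ E.
{F,Z}: T⊥E given {F,Z} in G with T→· removed — back-door holds.
P(E|do(T)) = Σ_{F,Z} P(E|T,F,Z)·P(F,Z).

P(E|do(T)): backdoor, adjust for {F, Z}.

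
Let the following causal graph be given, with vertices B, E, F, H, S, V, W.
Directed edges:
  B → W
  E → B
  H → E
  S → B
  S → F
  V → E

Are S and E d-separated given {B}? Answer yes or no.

No — S and E are d-connected given {B}.

Bayes-Ball from S | {B} reaches {E,F,H,V}.
E ∈ reach(S|{B}) ⇒ S ⊥̸ E | {B}.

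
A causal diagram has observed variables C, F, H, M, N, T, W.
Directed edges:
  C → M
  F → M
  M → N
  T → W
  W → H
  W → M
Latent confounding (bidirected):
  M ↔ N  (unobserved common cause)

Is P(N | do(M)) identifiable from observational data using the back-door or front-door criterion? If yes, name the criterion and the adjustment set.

P(N|do(M)): not identifiable (no BD/FD set).

desc(M)\{M}={N}; candidates ⊆ {C,F,H,T,W}.
M↔N: latent back-door arc(s) into M.
size 0: {}; under {} M still reaches {C,F,H,N,T,W} ∋ N.
size 1: {C}, {F}, {H} …(+2); under {C} M still reaches {F,H,N,T,W} ∋ N.
size 2: {C,F}, {C,H}, {C,T} …(+7); under {C,F} M still reaches {H,N,T,W} ∋ N.
M↔N cannot be blocked by any observed set — no back-door set.
No mediator lies on a directed M→…→N path.
Neither criterion identifies P(N|do(M)) in this graph.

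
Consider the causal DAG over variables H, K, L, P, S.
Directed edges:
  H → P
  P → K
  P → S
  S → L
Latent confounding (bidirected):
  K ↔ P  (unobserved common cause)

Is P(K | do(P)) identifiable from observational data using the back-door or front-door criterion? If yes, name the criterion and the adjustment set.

P(K|do(P)): not identifiable (no BD/FD set).

desc(P)\{P}={K,L,S}; candidates ⊆ {H}.
P↔K: latent back-door arc(s) into P.
size 0: {}; under {} P still reaches {H,K} ∋ K.
size 1: {H}; under {H} P still reaches {K} ∋ K.
P↔K cannot be blocked by any observed set — no back-door set.
No mediator lies on a directed P→…→K path.
Neither criterion identifies P(K|do(P)) in this graph.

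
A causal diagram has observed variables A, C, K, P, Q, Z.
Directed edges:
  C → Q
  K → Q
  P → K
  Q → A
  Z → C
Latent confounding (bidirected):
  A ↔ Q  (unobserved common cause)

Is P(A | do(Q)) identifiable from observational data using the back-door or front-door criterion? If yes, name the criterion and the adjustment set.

desc(Q)\{Q}={A}; candidates ⊆ {C,K,P,Z}.
Q↔A: latent back-door arc(s) into Q.
size 0: {}; under {} Q still reaches {A,C,K,P,Z} ∋ A.
size 1: {C}, {K}, {P} …(+1); under {C} Q still reaches {A,K,P} ∋ A.
size 2: {C,K}, {C,P}, {C,Z} …(+3); under {C,K} Q still reaches {A} ∋ A.
Q↔A cannot be blocked by any observed set — no back-door set.
No mediator lies on a directed Q→…→A path.
Neither criterion identifies P(A|do(Q)) in this graph.

P(A|do(Q)): not identifiable (no BD/FD set).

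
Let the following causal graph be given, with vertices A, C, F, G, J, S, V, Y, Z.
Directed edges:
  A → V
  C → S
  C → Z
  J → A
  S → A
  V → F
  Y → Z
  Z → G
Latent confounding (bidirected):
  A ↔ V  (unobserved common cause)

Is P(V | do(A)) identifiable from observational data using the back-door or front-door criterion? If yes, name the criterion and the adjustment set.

P(V|do(A)): not identifiable (no BD/FD set).

desc(A)\{A}={F,V}; candidates ⊆ {C,G,J,S,Y,Z}.
A↔V: latent back-door arc(s) into A.
size 0: {}; under {} A still reaches {C,F,G,J,S,V,Z} ∋ V.
size 1: {C}, {G}, {J} …(+3); under {C} A still reaches {F,J,S,V} ∋ V.
size 2: {C,G}, {C,J}, {C,S} …(+12); under {C,G} A still reaches {F,J,S,V} ∋ V.
A↔V cannot be blocked by any observed set — no back-door set.
No mediator lies on a directed A→…→V path.
Neither criterion identifies P(V|do(A)) in this graph.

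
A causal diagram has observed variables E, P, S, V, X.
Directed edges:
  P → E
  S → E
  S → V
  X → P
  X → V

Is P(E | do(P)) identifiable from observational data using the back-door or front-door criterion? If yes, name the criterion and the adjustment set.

desc(P)\{P}={E}; candidates ⊆ {S,V,X}.
∅: P⊥E given ∅ in G with P→· removed — back-door holds.
P(E|do(P)) = P(E|P) — no adjustment needed.

P(E|do(P)): backdoor, adjust for ∅.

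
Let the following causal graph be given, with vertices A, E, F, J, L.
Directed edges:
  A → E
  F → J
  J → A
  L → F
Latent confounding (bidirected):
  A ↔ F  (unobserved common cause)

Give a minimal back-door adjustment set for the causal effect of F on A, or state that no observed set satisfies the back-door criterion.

F→A: no observed back-door set.

desc(F)\{F}={A,E,J}; candidates ⊆ {L}.
F↔A: latent back-door arc(s) into F.
size 0: {}; under {} F still reaches {A,E,L} ∋ A.
size 1: {L}; under {L} F still reaches {A,E} ∋ A.
F↔A cannot be blocked by any observed set — no back-door set.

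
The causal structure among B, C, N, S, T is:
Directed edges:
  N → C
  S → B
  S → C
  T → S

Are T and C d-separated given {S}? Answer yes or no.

Yes — T ⊥ C | {S}.

Bayes-Ball from T | {S} reaches ∅.
C ∉ reach(T|{S}) ⇒ T ⊥ C | {S}.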